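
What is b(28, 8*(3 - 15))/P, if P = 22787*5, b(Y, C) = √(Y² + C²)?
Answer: 20/22787 ≈ 0.00087769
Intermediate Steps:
b(Y, C) = √(C² + Y²)
P = 113935
b(28, 8*(3 - 15))/P = √((8*(3 - 15))² + 28²)/113935 = √((8*(-12))² + 784)*(1/113935) = √((-96)² + 784)*(1/113935) = √(9216 + 784)*(1/113935) = √10000*(1/113935) = 100*(1/113935) = 20/22787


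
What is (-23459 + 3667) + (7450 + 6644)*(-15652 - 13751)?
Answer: -414425674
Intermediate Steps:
(-23459 + 3667) + (7450 + 6644)*(-15652 - 13751) = -19792 + 14094*(-29403) = -19792 - 414405882 = -414425674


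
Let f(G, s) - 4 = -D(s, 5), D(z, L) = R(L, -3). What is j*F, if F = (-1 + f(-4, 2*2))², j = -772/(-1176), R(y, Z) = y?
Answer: 386/147 ≈ 2.6259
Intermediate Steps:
D(z, L) = L
j = 193/294 (j = -772*(-1/1176) = 193/294 ≈ 0.65646)
f(G, s) = -1 (f(G, s) = 4 - 1*5 = 4 - 5 = -1)
F = 4 (F = (-1 - 1)² = (-2)² = 4)
j*F = (193/294)*4 = 386/147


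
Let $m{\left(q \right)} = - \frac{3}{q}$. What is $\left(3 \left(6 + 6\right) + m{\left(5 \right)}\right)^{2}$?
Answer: $\frac{31329}{25} \approx 1253.2$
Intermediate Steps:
$\left(3 \left(6 + 6\right) + m{\left(5 \right)}\right)^{2} = \left(3 \left(6 + 6\right) - \frac{3}{5}\right)^{2} = \left(3 \cdot 12 - \frac{3}{5}\right)^{2} = \left(36 - \frac{3}{5}\right)^{2} = \left(\frac{177}{5}\right)^{2} = \frac{31329}{25}$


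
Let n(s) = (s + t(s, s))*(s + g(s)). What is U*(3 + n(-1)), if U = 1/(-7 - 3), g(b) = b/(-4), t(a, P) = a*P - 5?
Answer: -27/40 ≈ -0.67500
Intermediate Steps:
t(a, P) = -5 + P*a (t(a, P) = P*a - 5 = -5 + P*a)
g(b) = -b/4 (g(b) = b*(-¼) = -b/4)
U = -⅒ (U = 1/(-10) = -⅒ ≈ -0.10000)
n(s) = 3*s*(-5 + s + s²)/4 (n(s) = (s + (-5 + s*s))*(s - s/4) = (s + (-5 + s²))*(3*s/4) = (-5 + s + s²)*(3*s/4) = 3*s*(-5 + s + s²)/4)
U*(3 + n(-1)) = -(3 + (¾)*(-1)*(-5 - 1 + (-1)²))/10 = -(3 + (¾)*(-1)*(-5 - 1 + 1))/10 = -(3 + (¾)*(-1)*(-5))/10 = -(3 + 15/4)/10 = -⅒*27/4 = -27/40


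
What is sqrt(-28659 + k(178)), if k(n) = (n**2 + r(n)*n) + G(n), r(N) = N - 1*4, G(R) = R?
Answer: 5*sqrt(1367) ≈ 184.86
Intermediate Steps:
r(N) = -4 + N (r(N) = N - 4 = -4 + N)
k(n) = n + n**2 + n*(-4 + n) (k(n) = (n**2 + (-4 + n)*n) + n = (n**2 + n*(-4 + n)) + n = n + n**2 + n*(-4 + n))
sqrt(-28659 + k(178)) = sqrt(-28659 + 178*(-3 + 2*178)) = sqrt(-28659 + 178*(-3 + 356)) = sqrt(-28659 + 178*353) = sqrt(-28659 + 62834) = sqrt(34175) = 5*sqrt(1367)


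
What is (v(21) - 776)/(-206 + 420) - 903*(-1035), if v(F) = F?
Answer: 200004715/214 ≈ 9.3460e+5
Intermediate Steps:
(v(21) - 776)/(-206 + 420) - 903*(-1035) = (21 - 776)/(-206 + 420) - 903*(-1035) = -755/214 + 934605 = 200004715/214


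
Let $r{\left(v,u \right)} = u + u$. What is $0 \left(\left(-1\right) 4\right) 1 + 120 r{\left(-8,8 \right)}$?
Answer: $1920$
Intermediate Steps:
$r{\left(v,u \right)} = 2 u$
$0 \left(\left(-1\right) 4\right) 1 + 120 r{\left(-8,8 \right)} = 0 \left(\left(-1\right) 4\right) 1 + 120 \cdot 2 \cdot 8 = 0 \left(-4\right) 1 + 120 \cdot 16 = 0 \cdot 1 + 1920 = 0 + 1920 = 1920$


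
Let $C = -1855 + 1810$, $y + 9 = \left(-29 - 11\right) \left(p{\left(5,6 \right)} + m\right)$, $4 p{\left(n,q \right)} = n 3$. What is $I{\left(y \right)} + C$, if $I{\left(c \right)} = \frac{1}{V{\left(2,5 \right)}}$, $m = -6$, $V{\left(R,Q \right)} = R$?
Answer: $- \frac{89}{2} \approx -44.5$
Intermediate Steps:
$p{\left(n,q \right)} = \frac{3 n}{4}$ ($p{\left(n,q \right)} = \frac{n 3}{4} = \frac{3 n}{4}$)
$y = 81$ ($y = -9 + \left(-29 - 11\right) \left(\frac{3}{4} \cdot 5 - 6\right) = -9 - 40 \left(\frac{15}{4} - 6\right) = -9 - -90 = -9 + 90 = 81$)
$I{\left(c \right)} = \frac{1}{2}$
$C = -45$
$I{\left(y \right)} + C = \frac{1}{2} - 45 = - \frac{89}{2}$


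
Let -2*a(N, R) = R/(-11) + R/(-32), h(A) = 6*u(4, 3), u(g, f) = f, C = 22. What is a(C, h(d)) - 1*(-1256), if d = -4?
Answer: 442499/352 ≈ 1257.1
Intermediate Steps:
h(A) = 18 (h(A) = 6*3 = 18)
a(N, R) = 43*R/704 (a(N, R) = -(R/(-11) + R/(-32))/2 = -(R*(-1/11) + R*(-1/32))/2 = -(-R/11 - R/32)/2 = -(-43)*R/704 = 43*R/704)
a(C, h(d)) - 1*(-1256) = (43/704)*18 - 1*(-1256) = 387/352 + 1256 = 442499/352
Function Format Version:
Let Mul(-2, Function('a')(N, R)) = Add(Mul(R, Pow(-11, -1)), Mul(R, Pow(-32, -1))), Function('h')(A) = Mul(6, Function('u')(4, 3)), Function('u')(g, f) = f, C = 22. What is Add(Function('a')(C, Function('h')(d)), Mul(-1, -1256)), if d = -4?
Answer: Rational(442499, 352) ≈ 1257.1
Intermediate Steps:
Function('h')(A) = 18 (Function('h')(A) = Mul(6, 3) = 18)
Function('a')(N, R) = Mul(Rational(43, 704), R) (Function('a')(N, R) = Mul(Rational(-1, 2), Add(Mul(R, Pow(-11, -1)), Mul(R, Pow(-32, -1)))) = Mul(Rational(-1, 2), Add(Mul(R, Rational(-1, 11)), Mul(R, Rational(-1, 32)))) = Mul(Rational(-1, 2), Add(Mul(Rational(-1, 11), R), Mul(Rational(-1, 32), R))) = Mul(Rational(-1, 2), Mul(Rational(-43, 352), R)) = Mul(Rational(43, 704), R))
Add(Function('a')(C, Function('h')(d)), Mul(-1, -1256)) = Add(Mul(Rational(43, 704), 18), Mul(-1, -1256)) = Add(Rational(387, 352), 1256) = Rational(442499, 352)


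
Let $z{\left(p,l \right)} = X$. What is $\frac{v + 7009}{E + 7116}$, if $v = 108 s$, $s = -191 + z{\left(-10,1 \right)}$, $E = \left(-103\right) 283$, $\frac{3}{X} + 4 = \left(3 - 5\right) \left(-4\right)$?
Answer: $\frac{13538}{22033} \approx 0.61444$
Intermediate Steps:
$X = \frac{3}{4}$ ($X = \frac{3}{-4 + \left(3 - 5\right) \left(-4\right)} = \frac{3}{-4 - -8} = \frac{3}{-4 + 8} = \frac{3}{4} \approx 0.75$)
$z{\left(p,l \right)} = \frac{3}{4}$
$E = -29149$
$s = - \frac{761}{4}$ ($s = -191 + \frac{3}{4} = - \frac{761}{4} \approx -190.25$)
$v = -20547$ ($v = 108 \left(- \frac{761}{4}\right) = -20547$)
$\frac{v + 7009}{E + 7116} = \frac{-20547 + 7009}{-29149 + 7116} = - \frac{13538}{-22033} = \left(-13538\right) \left(- \frac{1}{22033}\right) = \frac{13538}{22033}$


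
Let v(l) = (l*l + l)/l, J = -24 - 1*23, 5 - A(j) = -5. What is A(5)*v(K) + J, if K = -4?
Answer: -77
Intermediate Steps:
A(j) = 10 (A(j) = 5 - 1*(-5) = 5 + 5 = 10)
J = -47 (J = -24 - 23 = -47)
v(l) = (l + l²)/l (v(l) = (l² + l)/l = (l + l²)/l)
A(5)*v(K) + J = 10*(1 - 4) - 47 = 10*(-3) - 47 = -30 - 47 = -77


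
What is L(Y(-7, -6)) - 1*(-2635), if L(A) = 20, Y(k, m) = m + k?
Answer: 2655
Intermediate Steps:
Y(k, m) = k + m
L(Y(-7, -6)) - 1*(-2635) = 20 - 1*(-2635) = 20 + 2635 = 2655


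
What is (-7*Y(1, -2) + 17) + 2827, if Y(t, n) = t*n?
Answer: 2858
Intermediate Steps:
Y(t, n) = n*t
(-7*Y(1, -2) + 17) + 2827 = (-(-14) + 17) + 2827 = (-7*(-2) + 17) + 2827 = (14 + 17) + 2827 = 31 + 2827 = 2858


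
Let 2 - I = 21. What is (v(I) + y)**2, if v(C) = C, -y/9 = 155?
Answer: 1999396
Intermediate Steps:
I = -19 (I = 2 - 1*21 = 2 - 21 = -19)
y = -1395 (y = -9*155 = -1395)
(v(I) + y)**2 = (-19 - 1395)**2 = (-1414)**2 = 1999396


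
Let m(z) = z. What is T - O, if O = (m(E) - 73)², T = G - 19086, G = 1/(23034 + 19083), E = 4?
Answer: -1004364098/42117 ≈ -23847.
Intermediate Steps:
G = 1/42117 ≈ 2.3743e-5
T = -803845061/42117 (T = 1/42117 - 19086 = -803845061/42117 ≈ -19086.)
O = 4761 (O = (4 - 73)² = (-69)² = 4761)
T - O = -803845061/42117 - 1*4761 = -803845061/42117 - 4761 = -1004364098/42117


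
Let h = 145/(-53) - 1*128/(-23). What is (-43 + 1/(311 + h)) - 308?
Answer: -134276639/382558 ≈ -351.00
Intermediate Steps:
h = 3449/1219 (h = 145*(-1/53) - 128*(-1/23) = -145/53 + 128/23 = 3449/1219 ≈ 2.8294)
(-43 + 1/(311 + h)) - 308 = (-43 + 1/(311 + 3449/1219)) - 308 = (-43 + 1/(382558/1219)) - 308 = (-43 + 1219/382558) - 308 = -16448775/382558 - 308 = -134276639/382558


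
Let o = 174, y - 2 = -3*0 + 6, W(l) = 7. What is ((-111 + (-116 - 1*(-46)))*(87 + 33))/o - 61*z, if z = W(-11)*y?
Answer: -102684/29 ≈ -3540.8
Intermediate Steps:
y = 8 (y = 2 + (-3*0 + 6) = 2 + (0 + 6) = 2 + 6 = 8)
z = 56 (z = 7*8 = 56)
((-111 + (-116 - 1*(-46)))*(87 + 33))/o - 61*z = ((-111 + (-116 - 1*(-46)))*(87 + 33))/174 - 61*56 = ((-111 + (-116 + 46))*120)*(1/174) - 3416 = ((-111 - 70)*120)*(1/174) - 3416 = -181*120*(1/174) - 3416 = -21720*1/174 - 3416 = -3620/29 - 3416 = -102684/29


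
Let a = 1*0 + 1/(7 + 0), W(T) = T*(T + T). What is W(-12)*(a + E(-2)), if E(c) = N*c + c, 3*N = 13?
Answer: -21216/7 ≈ -3030.9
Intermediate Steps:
N = 13/3 (N = (⅓)*13 = 13/3 ≈ 4.3333)
W(T) = 2*T² (W(T) = T*(2*T) = 2*T²)
E(c) = 16*c/3 (E(c) = 13*c/3 + c = 16*c/3)
a = ⅐ (a = 0 + 1/7 = 0 + ⅐ = ⅐ ≈ 0.14286)
W(-12)*(a + E(-2)) = (2*(-12)²)*(⅐ + (16/3)*(-2)) = (2*144)*(⅐ - 32/3) = 288*(-221/21) = -21216/7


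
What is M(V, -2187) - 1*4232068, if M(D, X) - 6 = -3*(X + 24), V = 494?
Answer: -4225573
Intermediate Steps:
M(D, X) = -66 - 3*X (M(D, X) = 6 - 3*(X + 24) = 6 - 3*(24 + X) = 6 + (-72 - 3*X) = -66 - 3*X)
M(V, -2187) - 1*4232068 = (-66 - 3*(-2187)) - 1*4232068 = (-66 + 6561) - 4232068 = 6495 - 4232068 = -4225573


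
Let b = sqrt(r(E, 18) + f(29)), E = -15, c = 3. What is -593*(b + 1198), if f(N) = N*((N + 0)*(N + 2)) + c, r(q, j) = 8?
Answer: -710414 - 5337*sqrt(322) ≈ -8.0618e+5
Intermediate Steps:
f(N) = 3 + N**2*(2 + N) (f(N) = N*((N + 0)*(N + 2)) + 3 = N*(N*(2 + N)) + 3 = N**2*(2 + N) + 3 = 3 + N**2*(2 + N))
b = 9*sqrt(322) (b = sqrt(8 + (3 + 29**3 + 2*29**2)) = sqrt(8 + (3 + 24389 + 2*841)) = sqrt(8 + (3 + 24389 + 1682)) = sqrt(8 + 26074) = sqrt(26082) = 9*sqrt(322) ≈ 161.50)
-593*(b + 1198) = -593*(9*sqrt(322) + 1198) = -593*(1198 + 9*sqrt(322)) = -710414 - 5337*sqrt(322)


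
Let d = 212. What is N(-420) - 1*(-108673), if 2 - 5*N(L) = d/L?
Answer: 57053588/525 ≈ 1.0867e+5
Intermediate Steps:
N(L) = ⅖ - 212/(5*L)
N(-420) - 1*(-108673) = (⅖)*(-106 - 420)/(-420) - 1*(-108673) = (⅖)*(-1/420)*(-526) + 108673 = 263/525 + 108673 = 57053588/525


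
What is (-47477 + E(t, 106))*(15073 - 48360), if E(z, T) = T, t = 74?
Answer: 1576838477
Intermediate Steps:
(-47477 + E(t, 106))*(15073 - 48360) = (-47477 + 106)*(15073 - 48360) = -47371*(-33287) = 1576838477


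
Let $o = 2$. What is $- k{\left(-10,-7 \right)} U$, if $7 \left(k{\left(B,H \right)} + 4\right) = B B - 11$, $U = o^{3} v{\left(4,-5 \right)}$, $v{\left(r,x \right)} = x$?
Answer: $\frac{2440}{7} \approx 348.57$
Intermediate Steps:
$U = -40$ ($U = 2^{3} \left(-5\right) = 8 \left(-5\right) = -40$)
$k{\left(B,H \right)} = - \frac{39}{7} + \frac{B^{2}}{7}$ ($k{\left(B,H \right)} = -4 + \frac{B B - 11}{7} = -4 + \frac{B^{2} - 11}{7} = -4 + \frac{-11 + B^{2}}{7} = -4 + \left(- \frac{11}{7} + \frac{B^{2}}{7}\right) = - \frac{39}{7} + \frac{B^{2}}{7}$)
$- k{\left(-10,-7 \right)} U = - (- \frac{39}{7} + \frac{\left(-10\right)^{2}}{7}) \left(-40\right) = - (- \frac{39}{7} + \frac{1}{7} \cdot 100) \left(-40\right) = - (- \frac{39}{7} + \frac{100}{7}) \left(-40\right) = \left(-1\right) \frac{61}{7} \left(-40\right) = \left(- \frac{61}{7}\right) \left(-40\right) = \frac{2440}{7}$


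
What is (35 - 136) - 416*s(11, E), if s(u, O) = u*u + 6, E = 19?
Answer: -52933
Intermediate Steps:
s(u, O) = 6 + u² (s(u, O) = u² + 6 = 6 + u²)
(35 - 136) - 416*s(11, E) = (35 - 136) - 416*(6 + 11²) = -101 - 416*(6 + 121) = -101 - 416*127 = -101 - 52832 = -52933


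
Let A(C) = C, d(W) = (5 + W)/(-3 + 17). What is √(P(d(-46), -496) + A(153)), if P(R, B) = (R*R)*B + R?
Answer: I*√804362/14 ≈ 64.062*I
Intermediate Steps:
d(W) = 5/14 + W/14 (d(W) = (5 + W)/14 = (5 + W)*(1/14) = 5/14 + W/14)
P(R, B) = R + B*R² (P(R, B) = R²*B + R = B*R² + R = R + B*R²)
√(P(d(-46), -496) + A(153)) = √((5/14 + (1/14)*(-46))*(1 - 496*(5/14 + (1/14)*(-46))) + 153) = √((5/14 - 23/7)*(1 - 496*(5/14 - 23/7)) + 153) = √(-41*(1 - 496*(-41/14))/14 + 153) = √(-41*(1 + 10168/7)/14 + 153) = √(-41/14*10175/7 + 153) = √(-417175/98 + 153) = √(-402181/98) = I*√804362/14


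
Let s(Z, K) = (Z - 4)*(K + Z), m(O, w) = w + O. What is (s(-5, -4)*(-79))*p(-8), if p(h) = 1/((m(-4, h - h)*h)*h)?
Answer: 6399/256 ≈ 24.996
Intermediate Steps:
m(O, w) = O + w
s(Z, K) = (-4 + Z)*(K + Z)
p(h) = -1/(4*h²) (p(h) = 1/(((-4 + (h - h))*h)*h) = 1/(((-4 + 0)*h)*h) = 1/((-4*h)*h) = 1/(-4*h²) = -1/(4*h²))
(s(-5, -4)*(-79))*p(-8) = (((-5)² - 4*(-4) - 4*(-5) - 4*(-5))*(-79))*(-¼/(-8)²) = ((25 + 16 + 20 + 20)*(-79))*(-¼*1/64) = (81*(-79))*(-1/256) = -6399*(-1/256) = 6399/256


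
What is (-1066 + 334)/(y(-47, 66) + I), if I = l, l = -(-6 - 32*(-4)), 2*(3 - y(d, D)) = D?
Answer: 183/38 ≈ 4.8158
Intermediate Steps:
y(d, D) = 3 - D/2
l = -122 (l = -(-6 + 128) = -1*122 = -122)
I = -122
(-1066 + 334)/(y(-47, 66) + I) = (-1066 + 334)/((3 - ½*66) - 122) = -732/((3 - 33) - 122) = -732/(-30 - 122) = -732/(-152) = -732*(-1/152) = 183/38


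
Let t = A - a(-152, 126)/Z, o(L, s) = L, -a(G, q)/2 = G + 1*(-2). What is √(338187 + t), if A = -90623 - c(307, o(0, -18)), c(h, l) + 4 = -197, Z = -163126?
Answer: √1648262365974987/81563 ≈ 497.76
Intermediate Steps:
a(G, q) = 4 - 2*G (a(G, q) = -2*(G + 1*(-2)) = -2*(G - 2) = -2*(-2 + G) = 4 - 2*G)
c(h, l) = -201 (c(h, l) = -4 - 197 = -201)
A = -90422 (A = -90623 - 1*(-201) = -90623 + 201 = -90422)
t = -7375089432/81563 (t = -90422 - (4 - 2*(-152))/(-163126) = -90422 - (4 + 304)*(-1)/163126 = -90422 - 308*(-1)/163126 = -90422 - 1*(-154/81563) = -90422 + 154/81563 = -7375089432/81563 ≈ -90422.)
√(338187 + t) = √(338187 - 7375089432/81563) = √(20208456849/81563) = √1648262365974987/81563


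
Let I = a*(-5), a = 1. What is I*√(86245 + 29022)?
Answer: -5*√115267 ≈ -1697.5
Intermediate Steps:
I = -5 (I = 1*(-5) = -5)
I*√(86245 + 29022) = -5*√(86245 + 29022) = -5*√115267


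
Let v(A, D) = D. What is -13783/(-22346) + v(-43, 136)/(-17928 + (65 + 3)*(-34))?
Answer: 8622777/14133845 ≈ 0.61008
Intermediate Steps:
-13783/(-22346) + v(-43, 136)/(-17928 + (65 + 3)*(-34)) = -13783/(-22346) + 136/(-17928 + (65 + 3)*(-34)) = -13783*(-1/22346) + 136/(-17928 + 68*(-34)) = 13783/22346 + 136/(-17928 - 2312) = 13783/22346 + 136/(-20240) = 13783/22346 + 136*(-1/20240) = 13783/22346 - 17/2530 = 8622777/14133845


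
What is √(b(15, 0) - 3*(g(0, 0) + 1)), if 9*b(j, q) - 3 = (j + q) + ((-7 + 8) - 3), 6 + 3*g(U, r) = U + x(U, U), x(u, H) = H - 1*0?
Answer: √43/3 ≈ 2.1858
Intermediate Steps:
x(u, H) = H (x(u, H) = H + 0 = H)
g(U, r) = -2 + 2*U/3 (g(U, r) = -2 + (U + U)/3 = -2 + (2*U)/3 = -2 + 2*U/3)
b(j, q) = ⅑ + j/9 + q/9 (b(j, q) = ⅓ + ((j + q) + ((-7 + 8) - 3))/9 = ⅓ + ((j + q) + (1 - 3))/9 = ⅓ + ((j + q) - 2)/9 = ⅓ + (-2 + j + q)/9 = ⅓ + (-2/9 + j/9 + q/9) = ⅑ + j/9 + q/9)
√(b(15, 0) - 3*(g(0, 0) + 1)) = √((⅑ + (⅑)*15 + (⅑)*0) - 3*((-2 + (⅔)*0) + 1)) = √((⅑ + 5/3 + 0) - 3*((-2 + 0) + 1)) = √(16/9 - 3*(-2 + 1)) = √(16/9 - 3*(-1)) = √(16/9 + 3) = √(43/9) = √43/3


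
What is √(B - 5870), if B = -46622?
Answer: 2*I*√13123 ≈ 229.11*I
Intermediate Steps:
√(B - 5870) = √(-46622 - 5870) = √(-52492) = 2*I*√13123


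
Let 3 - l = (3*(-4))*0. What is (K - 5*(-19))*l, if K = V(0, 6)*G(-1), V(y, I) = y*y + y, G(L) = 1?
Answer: 285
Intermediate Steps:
V(y, I) = y + y² (V(y, I) = y² + y = y + y²)
l = 3 (l = 3 - 3*(-4)*0 = 3 - (-12)*0 = 3 - 1*0 = 3 + 0 = 3)
K = 0 (K = (0*(1 + 0))*1 = (0*1)*1 = 0*1 = 0)
(K - 5*(-19))*l = (0 - 5*(-19))*3 = (0 + 95)*3 = 95*3 = 285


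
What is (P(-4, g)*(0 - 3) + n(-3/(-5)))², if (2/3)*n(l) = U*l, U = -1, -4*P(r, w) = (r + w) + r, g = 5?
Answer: 3969/400 ≈ 9.9225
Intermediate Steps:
P(r, w) = -r/2 - w/4 (P(r, w) = -((r + w) + r)/4 = -(w + 2*r)/4 = -r/2 - w/4)
n(l) = -3*l/2 (n(l) = 3*(-l)/2 = -3*l/2)
(P(-4, g)*(0 - 3) + n(-3/(-5)))² = ((-½*(-4) - ¼*5)*(0 - 3) - (-9)/(2*(-5)))² = ((2 - 5/4)*(-3) - (-9)*(-1)/(2*5))² = ((¾)*(-3) - 3/2*⅗)² = (-9/4 - 9/10)² = (-63/20)² = 3969/400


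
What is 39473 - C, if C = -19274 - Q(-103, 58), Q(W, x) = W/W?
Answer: 58748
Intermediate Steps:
Q(W, x) = 1
C = -19275 (C = -19274 - 1*1 = -19274 - 1 = -19275)
39473 - C = 39473 - 1*(-19275) = 39473 + 19275 = 58748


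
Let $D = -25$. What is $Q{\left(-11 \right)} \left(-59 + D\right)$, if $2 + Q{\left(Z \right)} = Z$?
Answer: $1092$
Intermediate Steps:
$Q{\left(Z \right)} = -2 + Z$
$Q{\left(-11 \right)} \left(-59 + D\right) = \left(-2 - 11\right) \left(-59 - 25\right) = \left(-13\right) \left(-84\right) = 1092$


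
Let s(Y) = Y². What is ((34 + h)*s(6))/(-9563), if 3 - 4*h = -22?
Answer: -1449/9563 ≈ -0.15152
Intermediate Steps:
h = 25/4 (h = ¾ - ¼*(-22) = ¾ + 11/2 = 25/4 ≈ 6.2500)
((34 + h)*s(6))/(-9563) = ((34 + 25/4)*6²)/(-9563) = ((161/4)*36)*(-1/9563) = 1449*(-1/9563) = -1449/9563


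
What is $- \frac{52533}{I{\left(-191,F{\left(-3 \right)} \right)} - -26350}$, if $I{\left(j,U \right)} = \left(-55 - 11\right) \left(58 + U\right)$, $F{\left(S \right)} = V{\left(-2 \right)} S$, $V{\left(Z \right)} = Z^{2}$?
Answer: $- \frac{52533}{23314} \approx -2.2533$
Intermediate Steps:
$F{\left(S \right)} = 4 S$ ($F{\left(S \right)} = \left(-2\right)^{2} S = 4 S$)
$I{\left(j,U \right)} = -3828 - 66 U$ ($I{\left(j,U \right)} = - 66 \left(58 + U\right) = -3828 - 66 U$)
$- \frac{52533}{I{\left(-191,F{\left(-3 \right)} \right)} - -26350} = - \frac{52533}{\left(-3828 - 66 \cdot 4 \left(-3\right)\right) - -26350} = - \frac{52533}{\left(-3828 - -792\right) + 26350} = - \frac{52533}{\left(-3828 + 792\right) + 26350} = - \frac{52533}{-3036 + 26350} = - \frac{52533}{23314}$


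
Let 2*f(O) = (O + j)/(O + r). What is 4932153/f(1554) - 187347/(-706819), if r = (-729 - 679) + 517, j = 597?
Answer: 513624590601831/168929741 ≈ 3.0405e+6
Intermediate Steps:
r = -891 (r = -1408 + 517 = -891)
f(O) = (597 + O)/(2*(-891 + O)) (f(O) = ((O + 597)/(O - 891))/2 = ((597 + O)/(-891 + O))/2 = (597 + O)/(2*(-891 + O)))
4932153/f(1554) - 187347/(-706819) = 4932153/(((597 + 1554)/(2*(-891 + 1554)))) - 187347/(-706819) = 4932153/(((½)*2151/663)) - 187347*(-1/706819) = 4932153/(((½)*(1/663)*2151)) + 187347/706819 = 4932153/(717/442) + 187347/706819 = 4932153*(442/717) + 187347/706819 = 726670542/239 + 187347/706819 = 513624590601831/168929741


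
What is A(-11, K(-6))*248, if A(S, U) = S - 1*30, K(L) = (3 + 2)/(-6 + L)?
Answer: -10168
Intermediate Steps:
K(L) = 5/(-6 + L)
A(S, U) = -30 + S (A(S, U) = S - 30 = -30 + S)
A(-11, K(-6))*248 = (-30 - 11)*248 = -41*248 = -10168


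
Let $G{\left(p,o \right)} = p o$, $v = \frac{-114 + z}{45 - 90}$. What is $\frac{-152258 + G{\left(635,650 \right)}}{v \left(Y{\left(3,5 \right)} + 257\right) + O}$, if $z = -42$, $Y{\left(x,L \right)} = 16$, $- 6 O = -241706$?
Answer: $\frac{3907380}{618461} \approx 6.3179$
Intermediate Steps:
$O = \frac{120853}{3}$ ($O = \left(- \frac{1}{6}\right) \left(-241706\right) = \frac{120853}{3} \approx 40284.0$)
$v = \frac{52}{15}$ ($v = \frac{-114 - 42}{45 - 90} = - \frac{156}{-45} = \left(-156\right) \left(- \frac{1}{45}\right) = \frac{52}{15} \approx 3.4667$)
$G{\left(p,o \right)} = o p$
$\frac{-152258 + G{\left(635,650 \right)}}{v \left(Y{\left(3,5 \right)} + 257\right) + O} = \frac{-152258 + 650 \cdot 635}{\frac{52 \left(16 + 257\right)}{15} + \frac{120853}{3}} = \frac{-152258 + 412750}{\frac{52}{15} \cdot 273 + \frac{120853}{3}} = \frac{260492}{\frac{4732}{5} + \frac{120853}{3}} = \frac{260492}{\frac{618461}{15}} = 260492 \cdot \frac{15}{618461} = \frac{3907380}{618461}$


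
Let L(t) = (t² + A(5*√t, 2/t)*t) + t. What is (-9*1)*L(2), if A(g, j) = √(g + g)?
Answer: -54 - 18*2^(¾)*√5 ≈ -121.69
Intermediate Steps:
A(g, j) = √2*√g (A(g, j) = √(2*g) = √2*√g)
L(t) = t + t² + √10*t^(5/4) (L(t) = (t² + (√2*√(5*√t))*t) + t = (t² + (√2*(√5*t^(¼)))*t) + t = (t² + (√10*t^(¼))*t) + t = (t² + √10*t^(5/4)) + t = t + t² + √10*t^(5/4))
(-9*1)*L(2) = (-9*1)*(2*(1 + 2 + √10*2^(¼))) = -18*(1 + 2 + 2^(¾)*√5) = -18*(3 + 2^(¾)*√5) = -9*(6 + 2*2^(¾)*√5) = -54 - 18*2^(¾)*√5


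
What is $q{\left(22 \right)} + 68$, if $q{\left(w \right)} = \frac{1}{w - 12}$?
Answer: $\frac{681}{10} \approx 68.1$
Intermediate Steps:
$q{\left(w \right)} = \frac{1}{-12 + w}$
$q{\left(22 \right)} + 68 = \frac{1}{-12 + 22} + 68 = \frac{1}{10} + 68 = \frac{681}{10}$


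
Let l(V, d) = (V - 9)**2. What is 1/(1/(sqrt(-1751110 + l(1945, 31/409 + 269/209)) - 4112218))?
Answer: -4112218 + sqrt(1996986) ≈ -4.1108e+6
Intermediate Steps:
l(V, d) = (-9 + V)**2
1/(1/(sqrt(-1751110 + l(1945, 31/409 + 269/209)) - 4112218)) = 1/(1/(sqrt(-1751110 + (-9 + 1945)**2) - 4112218)) = 1/(1/(sqrt(-1751110 + 1936**2) - 4112218)) = 1/(1/(sqrt(-1751110 + 3748096) - 4112218)) = 1/(1/(sqrt(1996986) - 4112218)) = 1/(1/(-4112218 + sqrt(1996986))) = -4112218 + sqrt(1996986)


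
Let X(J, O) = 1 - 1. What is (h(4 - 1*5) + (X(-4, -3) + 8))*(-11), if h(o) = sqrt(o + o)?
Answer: -88 - 11*I*sqrt(2) ≈ -88.0 - 15.556*I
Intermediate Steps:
X(J, O) = 0
h(o) = sqrt(2)*sqrt(o) (h(o) = sqrt(2*o) = sqrt(2)*sqrt(o))
(h(4 - 1*5) + (X(-4, -3) + 8))*(-11) = (sqrt(2)*sqrt(4 - 1*5) + (0 + 8))*(-11) = (sqrt(2)*sqrt(4 - 5) + 8)*(-11) = (sqrt(2)*sqrt(-1) + 8)*(-11) = (sqrt(2)*I + 8)*(-11) = (I*sqrt(2) + 8)*(-11) = (8 + I*sqrt(2))*(-11) = -88 - 11*I*sqrt(2)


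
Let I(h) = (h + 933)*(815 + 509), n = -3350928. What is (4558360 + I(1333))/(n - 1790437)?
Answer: -7558544/5141365 ≈ -1.4701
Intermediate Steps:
I(h) = 1235292 + 1324*h (I(h) = (933 + h)*1324 = 1235292 + 1324*h)
(4558360 + I(1333))/(n - 1790437) = (4558360 + (1235292 + 1324*1333))/(-3350928 - 1790437) = (4558360 + (1235292 + 1764892))/(-5141365) = (4558360 + 3000184)*(-1/5141365) = 7558544*(-1/5141365) = -7558544/5141365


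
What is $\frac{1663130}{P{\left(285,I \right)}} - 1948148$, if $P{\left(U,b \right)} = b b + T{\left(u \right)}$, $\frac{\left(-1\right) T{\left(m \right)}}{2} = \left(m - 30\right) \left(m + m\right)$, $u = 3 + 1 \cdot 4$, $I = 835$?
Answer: $- \frac{1359550433482}{697869} \approx -1.9481 \cdot 10^{6}$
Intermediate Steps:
$u = 7$ ($u = 3 + 4 = 7$)
$T{\left(m \right)} = - 4 m \left(-30 + m\right)$ ($T{\left(m \right)} = - 2 \left(m - 30\right) \left(m + m\right) = - 2 \left(-30 + m\right) 2 m = - 2 \cdot 2 m \left(-30 + m\right) = - 4 m \left(-30 + m\right)$)
$P{\left(U,b \right)} = 644 + b^{2}$ ($P{\left(U,b \right)} = b b + 4 \cdot 7 \left(30 - 7\right) = b^{2} + 4 \cdot 7 \left(30 - 7\right) = b^{2} + 4 \cdot 7 \cdot 23 = b^{2} + 644 = 644 + b^{2}$)
$\frac{1663130}{P{\left(285,I \right)}} - 1948148 = \frac{1663130}{644 + 835^{2}} - 1948148 = \frac{1663130}{644 + 697225} - 1948148 = \frac{1663130}{697869} - 1948148 = - \frac{1359550433482}{697869}$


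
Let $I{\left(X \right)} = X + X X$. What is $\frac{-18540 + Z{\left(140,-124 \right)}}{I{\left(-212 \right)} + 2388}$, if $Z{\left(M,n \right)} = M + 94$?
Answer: $- \frac{9153}{23560} \approx -0.3885$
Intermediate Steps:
$Z{\left(M,n \right)} = 94 + M$
$I{\left(X \right)} = X + X^{2}$
$\frac{-18540 + Z{\left(140,-124 \right)}}{I{\left(-212 \right)} + 2388} = \frac{-18540 + \left(94 + 140\right)}{- 212 \left(1 - 212\right) + 2388} = \frac{-18540 + 234}{\left(-212\right) \left(-211\right) + 2388} = - \frac{18306}{44732 + 2388} = - \frac{18306}{47120} = \left(-18306\right) \frac{1}{47120} = - \frac{9153}{23560}$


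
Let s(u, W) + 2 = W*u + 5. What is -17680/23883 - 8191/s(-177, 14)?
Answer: 50622551/19703475 ≈ 2.5692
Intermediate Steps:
s(u, W) = 3 + W*u (s(u, W) = -2 + (W*u + 5) = -2 + (5 + W*u) = 3 + W*u)
-17680/23883 - 8191/s(-177, 14) = -17680/23883 - 8191/(3 + 14*(-177)) = -17680*1/23883 - 8191/(3 - 2478) = -17680/23883 - 8191/(-2475) = -17680/23883 - 8191*(-1/2475) = -17680/23883 + 8191/2475 = 50622551/19703475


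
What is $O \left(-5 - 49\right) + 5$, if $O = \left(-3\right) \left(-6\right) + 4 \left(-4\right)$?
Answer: $-103$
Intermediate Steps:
$O = 2$ ($O = 18 - 16 = 2$)
$O \left(-5 - 49\right) + 5 = 2 \left(-5 - 49\right) + 5 = 2 \left(-54\right) + 5 = -108 + 5 = -103$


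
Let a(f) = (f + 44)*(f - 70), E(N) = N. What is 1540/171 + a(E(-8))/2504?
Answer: 421999/53523 ≈ 7.8844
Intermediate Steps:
a(f) = (-70 + f)*(44 + f) (a(f) = (44 + f)*(-70 + f) = (-70 + f)*(44 + f))
1540/171 + a(E(-8))/2504 = 1540/171 + (-3080 + (-8)² - 26*(-8))/2504 = 1540*(1/171) + (-3080 + 64 + 208)*(1/2504) = 1540/171 - 2808*1/2504 = 1540/171 - 351/313 = 421999/53523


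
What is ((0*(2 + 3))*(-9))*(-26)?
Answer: 0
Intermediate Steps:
((0*(2 + 3))*(-9))*(-26) = ((0*5)*(-9))*(-26) = (0*(-9))*(-26) = 0*(-26) = 0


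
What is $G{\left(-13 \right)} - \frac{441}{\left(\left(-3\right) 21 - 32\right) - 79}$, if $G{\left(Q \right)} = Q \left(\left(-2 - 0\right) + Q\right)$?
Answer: $\frac{11457}{58} \approx 197.53$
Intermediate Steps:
$G{\left(Q \right)} = Q \left(-2 + Q\right)$ ($G{\left(Q \right)} = Q \left(\left(-2 + 0\right) + Q\right) = Q \left(-2 + Q\right)$)
$G{\left(-13 \right)} - \frac{441}{\left(\left(-3\right) 21 - 32\right) - 79} = - 13 \left(-2 - 13\right) - \frac{441}{\left(\left(-3\right) 21 - 32\right) - 79} = \left(-13\right) \left(-15\right) - \frac{441}{\left(-63 - 32\right) - 79} = 195 - \frac{441}{-95 - 79} = 195 - \frac{441}{-174} = 195 - - \frac{147}{58} = 195 + \frac{147}{58} = \frac{11457}{58}$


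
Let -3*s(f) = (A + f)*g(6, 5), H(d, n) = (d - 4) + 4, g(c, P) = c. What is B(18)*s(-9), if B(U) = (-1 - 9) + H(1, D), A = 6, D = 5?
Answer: -54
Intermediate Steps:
H(d, n) = d (H(d, n) = (-4 + d) + 4 = d)
B(U) = -9 (B(U) = (-1 - 9) + 1 = -10 + 1 = -9)
s(f) = -12 - 2*f (s(f) = -(6 + f)*6/3 = -(36 + 6*f)/3 = -12 - 2*f)
B(18)*s(-9) = -9*(-12 - 2*(-9)) = -9*(-12 + 18) = -9*6 = -54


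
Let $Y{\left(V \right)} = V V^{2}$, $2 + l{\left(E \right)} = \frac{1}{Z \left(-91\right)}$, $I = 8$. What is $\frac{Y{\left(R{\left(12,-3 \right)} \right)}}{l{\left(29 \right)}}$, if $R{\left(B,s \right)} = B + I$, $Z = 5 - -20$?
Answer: $- \frac{18200000}{4551} \approx -3999.1$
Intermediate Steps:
$Z = 25$ ($Z = 5 + 20 = 25$)
$l{\left(E \right)} = - \frac{4551}{2275}$ ($l{\left(E \right)} = -2 + \frac{1}{25 \left(-91\right)} = -2 + \frac{1}{-2275} = -2 - \frac{1}{2275} = - \frac{4551}{2275}$)
$R{\left(B,s \right)} = 8 + B$ ($R{\left(B,s \right)} = B + 8 = 8 + B$)
$Y{\left(V \right)} = V^{3}$
$\frac{Y{\left(R{\left(12,-3 \right)} \right)}}{l{\left(29 \right)}} = \frac{\left(8 + 12\right)^{3}}{- \frac{4551}{2275}} = 20^{3} \left(- \frac{2275}{4551}\right) = 8000 \left(- \frac{2275}{4551}\right) = - \frac{18200000}{4551}$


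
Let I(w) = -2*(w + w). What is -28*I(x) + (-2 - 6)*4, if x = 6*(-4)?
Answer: -2720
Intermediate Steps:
x = -24
I(w) = -4*w
-28*I(x) + (-2 - 6)*4 = -(-112)*(-24) + (-2 - 6)*4 = -28*96 - 8*4 = -2688 - 32 = -2720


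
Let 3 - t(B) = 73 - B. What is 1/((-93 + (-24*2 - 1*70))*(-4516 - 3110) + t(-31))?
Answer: 1/1608985 ≈ 6.2151e-7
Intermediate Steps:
t(B) = -70 + B (t(B) = 3 - (73 - B) = 3 + (-73 + B) = -70 + B)
1/((-93 + (-24*2 - 1*70))*(-4516 - 3110) + t(-31)) = 1/((-93 + (-24*2 - 1*70))*(-4516 - 3110) + (-70 - 31)) = 1/((-93 + (-48 - 70))*(-7626) - 101) = 1/((-93 - 118)*(-7626) - 101) = 1/(-211*(-7626) - 101) = 1/(1609086 - 101) = 1/1608985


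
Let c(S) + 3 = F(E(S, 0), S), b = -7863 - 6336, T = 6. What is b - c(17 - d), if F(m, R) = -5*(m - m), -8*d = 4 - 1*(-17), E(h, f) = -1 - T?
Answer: -14196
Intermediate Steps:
E(h, f) = -7 (E(h, f) = -1 - 1*6 = -1 - 6 = -7)
d = -21/8 (d = -(4 - 1*(-17))/8 = -(4 + 17)/8 = -⅛*21 = -21/8 ≈ -2.6250)
F(m, R) = 0 (F(m, R) = -5*0 = 0)
b = -14199
c(S) = -3 (c(S) = -3 + 0 = -3)
b - c(17 - d) = -14199 - 1*(-3) = -14199 + 3 = -14196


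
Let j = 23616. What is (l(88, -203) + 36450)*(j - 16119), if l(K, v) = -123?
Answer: 272343519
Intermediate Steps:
(l(88, -203) + 36450)*(j - 16119) = (-123 + 36450)*(23616 - 16119) = 36327*7497 = 272343519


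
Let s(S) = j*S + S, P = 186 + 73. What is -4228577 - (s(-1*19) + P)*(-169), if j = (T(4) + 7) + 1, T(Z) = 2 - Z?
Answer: -4207283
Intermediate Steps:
j = 6 (j = ((2 - 1*4) + 7) + 1 = ((2 - 4) + 7) + 1 = (-2 + 7) + 1 = 5 + 1 = 6)
P = 259
s(S) = 7*S (s(S) = 6*S + S = 7*S)
-4228577 - (s(-1*19) + P)*(-169) = -4228577 - (7*(-1*19) + 259)*(-169) = -4228577 - (7*(-19) + 259)*(-169) = -4228577 - (-133 + 259)*(-169) = -4228577 - 126*(-169) = -4228577 - 1*(-21294) = -4228577 + 21294 = -4207283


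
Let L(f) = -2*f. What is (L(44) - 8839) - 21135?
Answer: -30062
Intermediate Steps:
(L(44) - 8839) - 21135 = (-2*44 - 8839) - 21135 = (-88 - 8839) - 21135 = -8927 - 21135 = -30062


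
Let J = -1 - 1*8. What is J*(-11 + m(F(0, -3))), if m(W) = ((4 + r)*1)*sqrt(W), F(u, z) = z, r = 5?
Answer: 99 - 81*I*sqrt(3) ≈ 99.0 - 140.3*I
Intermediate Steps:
J = -9 (J = -1 - 8 = -9)
m(W) = 9*sqrt(W) (m(W) = ((4 + 5)*1)*sqrt(W) = (9*1)*sqrt(W) = 9*sqrt(W))
J*(-11 + m(F(0, -3))) = -9*(-11 + 9*sqrt(-3)) = -9*(-11 + 9*(I*sqrt(3))) = -9*(-11 + 9*I*sqrt(3)) = 99 - 81*I*sqrt(3)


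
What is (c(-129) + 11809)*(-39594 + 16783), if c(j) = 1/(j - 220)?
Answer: -94011886740/349 ≈ -2.6937e+8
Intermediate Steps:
c(j) = 1/(-220 + j)
(c(-129) + 11809)*(-39594 + 16783) = (1/(-220 - 129) + 11809)*(-39594 + 16783) = (1/(-349) + 11809)*(-22811) = (-1/349 + 11809)*(-22811) = (4121340/349)*(-22811) = -94011886740/349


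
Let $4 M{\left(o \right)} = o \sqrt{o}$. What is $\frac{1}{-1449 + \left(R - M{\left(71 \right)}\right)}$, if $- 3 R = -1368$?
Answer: $- \frac{15888}{15418873} + \frac{284 \sqrt{71}}{15418873} \approx -0.00087522$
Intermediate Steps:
$R = 456$ ($R = \left(- \frac{1}{3}\right) \left(-1368\right) = 456$)
$M{\left(o \right)} = \frac{o^{\frac{3}{2}}}{4}$ ($M{\left(o \right)} = \frac{o \sqrt{o}}{4} = \frac{o^{\frac{3}{2}}}{4}$)
$\frac{1}{-1449 + \left(R - M{\left(71 \right)}\right)} = \frac{1}{-1449 + \left(456 - \frac{71^{\frac{3}{2}}}{4}\right)} = \frac{1}{-1449 + \left(456 - \frac{71 \sqrt{71}}{4}\right)} = \frac{1}{-993 - \frac{71 \sqrt{71}}{4}}$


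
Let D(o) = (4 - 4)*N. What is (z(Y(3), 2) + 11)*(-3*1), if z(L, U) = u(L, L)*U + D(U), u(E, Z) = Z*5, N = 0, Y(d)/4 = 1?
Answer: -153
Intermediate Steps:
Y(d) = 4 (Y(d) = 4*1 = 4)
u(E, Z) = 5*Z
D(o) = 0 (D(o) = (4 - 4)*0 = 0*0 = 0)
z(L, U) = 5*L*U (z(L, U) = (5*L)*U + 0 = 5*L*U + 0 = 5*L*U)
(z(Y(3), 2) + 11)*(-3*1) = (5*4*2 + 11)*(-3*1) = (40 + 11)*(-3) = 51*(-3) = -153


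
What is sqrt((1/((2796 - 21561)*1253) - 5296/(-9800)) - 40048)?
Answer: I*sqrt(2459980938339182163)/7837515 ≈ 200.12*I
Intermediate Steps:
sqrt((1/((2796 - 21561)*1253) - 5296/(-9800)) - 40048) = sqrt(((1/1253)/(-18765) - 5296*(-1/9800)) - 40048) = sqrt((-1/18765*1/1253 + 662/1225) - 40048) = sqrt((-1/23512545 + 662/1225) - 40048) = sqrt(444722959/822939075 - 40048) = sqrt(-32956619352641/822939075) = I*sqrt(2459980938339182163)/7837515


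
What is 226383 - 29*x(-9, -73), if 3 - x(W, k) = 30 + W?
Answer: 226905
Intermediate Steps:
x(W, k) = -27 - W (x(W, k) = 3 - (30 + W) = 3 + (-30 - W) = -27 - W)
226383 - 29*x(-9, -73) = 226383 - 29*(-27 - 1*(-9)) = 226383 - 29*(-27 + 9) = 226383 - 29*(-18) = 226383 - 1*(-522) = 226383 + 522 = 226905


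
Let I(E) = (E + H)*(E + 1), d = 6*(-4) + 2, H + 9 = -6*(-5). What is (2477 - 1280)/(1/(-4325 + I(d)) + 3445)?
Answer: 5151888/14827279 ≈ 0.34746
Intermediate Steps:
H = 21 (H = -9 - 6*(-5) = -9 + 30 = 21)
d = -22 (d = -24 + 2 = -22)
I(E) = (1 + E)*(21 + E) (I(E) = (E + 21)*(E + 1) = (21 + E)*(1 + E) = (1 + E)*(21 + E))
(2477 - 1280)/(1/(-4325 + I(d)) + 3445) = (2477 - 1280)/(1/(-4325 + (21 + (-22)**2 + 22*(-22))) + 3445) = 1197/(1/(-4325 + (21 + 484 - 484)) + 3445) = 1197/(1/(-4325 + 21) + 3445) = 1197/(1/(-4304) + 3445) = 1197/(-1/4304 + 3445) = 1197/(14827279/4304) = 1197*(4304/14827279) = 5151888/14827279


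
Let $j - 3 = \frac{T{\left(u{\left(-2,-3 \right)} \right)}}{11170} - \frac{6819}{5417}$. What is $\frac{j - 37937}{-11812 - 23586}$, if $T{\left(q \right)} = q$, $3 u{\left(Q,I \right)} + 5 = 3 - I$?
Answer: $\frac{6886147397053}{6425574870660} \approx 1.0717$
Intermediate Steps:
$u{\left(Q,I \right)} = - \frac{2}{3} - \frac{I}{3}$ ($u{\left(Q,I \right)} = - \frac{5}{3} + \frac{3 - I}{3} = - \frac{5}{3} - \left(-1 + \frac{I}{3}\right) = - \frac{2}{3} - \frac{I}{3}$)
$j = \frac{316071737}{181523670}$ ($j = 3 - \left(\frac{6819}{5417} - \frac{- \frac{2}{3} - -1}{11170}\right) = 3 - \left(\frac{6819}{5417} - \left(- \frac{2}{3} + 1\right) \frac{1}{11170}\right) = 3 + \left(\frac{1}{3} \cdot \frac{1}{11170} - \frac{6819}{5417}\right) = 3 + \left(\frac{1}{33510} - \frac{6819}{5417}\right) = 3 - \frac{228499273}{181523670} = \frac{316071737}{181523670} \approx 1.7412$)
$\frac{j - 37937}{-11812 - 23586} = \frac{\frac{316071737}{181523670} - 37937}{-11812 - 23586} = - \frac{6886147397053}{181523670 \left(-35398\right)} = \left(- \frac{6886147397053}{181523670}\right) \left(- \frac{1}{35398}\right) = \frac{6886147397053}{6425574870660}$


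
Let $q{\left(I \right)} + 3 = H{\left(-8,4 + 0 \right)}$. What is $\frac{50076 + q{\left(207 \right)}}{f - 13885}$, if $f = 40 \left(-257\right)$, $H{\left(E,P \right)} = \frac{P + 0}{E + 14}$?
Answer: $- \frac{150221}{72495} \approx -2.0722$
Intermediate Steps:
$H{\left(E,P \right)} = \frac{P}{14 + E}$
$q{\left(I \right)} = - \frac{7}{3}$ ($q{\left(I \right)} = -3 + \frac{4 + 0}{14 - 8} = -3 + \frac{4}{6} = -3 + 4 \cdot \frac{1}{6} = -3 + \frac{2}{3} = - \frac{7}{3}$)
$f = -10280$
$\frac{50076 + q{\left(207 \right)}}{f - 13885} = \frac{50076 - \frac{7}{3}}{-10280 - 13885} = \frac{150221}{3 \left(-24165\right)} = \frac{150221}{3} \left(- \frac{1}{24165}\right) = - \frac{150221}{72495}$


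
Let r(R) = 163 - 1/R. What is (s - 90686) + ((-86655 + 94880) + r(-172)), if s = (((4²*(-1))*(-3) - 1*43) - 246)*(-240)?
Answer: -4206775/172 ≈ -24458.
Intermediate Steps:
s = 57840 (s = (((16*(-1))*(-3) - 43) - 246)*(-240) = ((-16*(-3) - 43) - 246)*(-240) = ((48 - 43) - 246)*(-240) = (5 - 246)*(-240) = -241*(-240) = 57840)
(s - 90686) + ((-86655 + 94880) + r(-172)) = (57840 - 90686) + ((-86655 + 94880) + (163 - 1/(-172))) = -32846 + (8225 + (163 - 1*(-1/172))) = -32846 + (8225 + (163 + 1/172)) = -32846 + (8225 + 28037/172) = -32846 + 1442737/172 = -4206775/172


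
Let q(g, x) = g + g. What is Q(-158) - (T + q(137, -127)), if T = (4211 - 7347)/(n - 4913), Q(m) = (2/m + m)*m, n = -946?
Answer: 20666756/837 ≈ 24691.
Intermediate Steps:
q(g, x) = 2*g
Q(m) = m*(m + 2/m) (Q(m) = (m + 2/m)*m = m*(m + 2/m))
T = 448/837 (T = (4211 - 7347)/(-946 - 4913) = -3136/(-5859) = -3136*(-1/5859) = 448/837 ≈ 0.53524)
Q(-158) - (T + q(137, -127)) = (2 + (-158)²) - (448/837 + 2*137) = (2 + 24964) - (448/837 + 274) = 24966 - 1*229786/837 = 24966 - 229786/837 = 20666756/837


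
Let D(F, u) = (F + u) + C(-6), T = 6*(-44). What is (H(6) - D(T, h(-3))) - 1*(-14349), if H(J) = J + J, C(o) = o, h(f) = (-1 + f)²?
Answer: 14615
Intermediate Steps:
T = -264
D(F, u) = -6 + F + u (D(F, u) = (F + u) - 6 = -6 + F + u)
H(J) = 2*J
(H(6) - D(T, h(-3))) - 1*(-14349) = (2*6 - (-6 - 264 + (-1 - 3)²)) - 1*(-14349) = (12 - (-6 - 264 + (-4)²)) + 14349 = (12 - (-6 - 264 + 16)) + 14349 = (12 - 1*(-254)) + 14349 = (12 + 254) + 14349 = 266 + 14349 = 14615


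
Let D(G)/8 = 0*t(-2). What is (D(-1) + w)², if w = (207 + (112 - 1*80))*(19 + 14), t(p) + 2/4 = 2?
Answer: 62204769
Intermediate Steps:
t(p) = 3/2 (t(p) = -½ + 2 = 3/2)
w = 7887 (w = (207 + (112 - 80))*33 = (207 + 32)*33 = 239*33 = 7887)
D(G) = 0 (D(G) = 8*(0*(3/2)) = 8*0 = 0)
(D(-1) + w)² = (0 + 7887)² = 7887² = 62204769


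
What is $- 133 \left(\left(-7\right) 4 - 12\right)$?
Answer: $5320$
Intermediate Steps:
$- 133 \left(\left(-7\right) 4 - 12\right) = - 133 \left(-28 - 12\right) = \left(-133\right) \left(-40\right) = 5320$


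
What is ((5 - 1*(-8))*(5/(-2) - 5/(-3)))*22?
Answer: -715/3 ≈ -238.33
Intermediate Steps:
((5 - 1*(-8))*(5/(-2) - 5/(-3)))*22 = ((5 + 8)*(5*(-1/2) - 5*(-1/3)))*22 = (13*(-5/2 + 5/3))*22 = (13*(-5/6))*22 = -65/6*22 = -715/3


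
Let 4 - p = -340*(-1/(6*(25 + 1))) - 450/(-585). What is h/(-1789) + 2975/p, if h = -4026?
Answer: 207733791/73349 ≈ 2832.1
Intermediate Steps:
p = 41/39 (p = 4 - (-340*(-1/(6*(25 + 1))) - 450/(-585)) = 4 - (-340/((-6*26)) - 450*(-1/585)) = 4 - (-340/(-156) + 10/13) = 4 - (-340*(-1/156) + 10/13) = 4 - (85/39 + 10/13) = 4 - 1*115/39 = 4 - 115/39 = 41/39 ≈ 1.0513)
h/(-1789) + 2975/p = -4026/(-1789) + 2975/(41/39) = -4026*(-1/1789) + 2975*(39/41) = 4026/1789 + 116025/41 = 207733791/73349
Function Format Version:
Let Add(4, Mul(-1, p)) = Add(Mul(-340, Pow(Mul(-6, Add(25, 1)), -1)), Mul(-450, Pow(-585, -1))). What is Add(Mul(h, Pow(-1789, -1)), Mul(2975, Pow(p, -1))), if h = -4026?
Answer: Rational(207733791, 73349) ≈ 2832.1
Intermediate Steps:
p = Rational(41, 39) (p = Add(4, Mul(-1, Add(Mul(-340, Pow(Mul(-6, Add(25, 1)), -1)), Mul(-450, Pow(-585, -1))))) = Add(4, Mul(-1, Add(Mul(-340, Pow(Mul(-6, 26), -1)), Mul(-450, Rational(-1, 585))))) = Add(4, Mul(-1, Add(Mul(-340, Pow(-156, -1)), Rational(10, 13)))) = Add(4, Mul(-1, Add(Mul(-340, Rational(-1, 156)), Rational(10, 13)))) = Add(4, Mul(-1, Add(Rational(85, 39), Rational(10, 13)))) = Add(4, Mul(-1, Rational(115, 39))) = Add(4, Rational(-115, 39)) = Rational(41, 39) ≈ 1.0513)
Add(Mul(h, Pow(-1789, -1)), Mul(2975, Pow(p, -1))) = Add(Mul(-4026, Pow(-1789, -1)), Mul(2975, Pow(Rational(41, 39), -1))) = Add(Mul(-4026, Rational(-1, 1789)), Mul(2975, Rational(39, 41))) = Add(Rational(4026, 1789), Rational(116025, 41)) = Rational(207733791, 73349)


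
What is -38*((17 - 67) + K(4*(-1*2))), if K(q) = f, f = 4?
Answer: 1748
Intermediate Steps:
K(q) = 4
-38*((17 - 67) + K(4*(-1*2))) = -38*((17 - 67) + 4) = -38*(-50 + 4) = -38*(-46) = 1748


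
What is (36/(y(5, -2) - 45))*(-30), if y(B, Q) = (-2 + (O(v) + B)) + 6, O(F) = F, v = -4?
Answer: 27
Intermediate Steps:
y(B, Q) = B (y(B, Q) = (-2 + (-4 + B)) + 6 = (-6 + B) + 6 = B)
(36/(y(5, -2) - 45))*(-30) = (36/(5 - 45))*(-30) = (36/(-40))*(-30) = (36*(-1/40))*(-30) = -9/10*(-30) = 27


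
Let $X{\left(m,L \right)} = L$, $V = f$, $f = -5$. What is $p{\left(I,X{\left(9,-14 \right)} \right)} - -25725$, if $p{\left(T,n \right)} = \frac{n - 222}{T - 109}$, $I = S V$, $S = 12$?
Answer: $\frac{4347761}{169} \approx 25726.0$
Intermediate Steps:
$V = -5$
$I = -60$ ($I = 12 \left(-5\right) = -60$)
$p{\left(T,n \right)} = \frac{-222 + n}{-109 + T}$
$p{\left(I,X{\left(9,-14 \right)} \right)} - -25725 = \frac{-222 - 14}{-109 - 60} - -25725 = \frac{1}{-169} \left(-236\right) + 25725 = \left(- \frac{1}{169}\right) \left(-236\right) + 25725 = \frac{236}{169} + 25725 = \frac{4347761}{169}$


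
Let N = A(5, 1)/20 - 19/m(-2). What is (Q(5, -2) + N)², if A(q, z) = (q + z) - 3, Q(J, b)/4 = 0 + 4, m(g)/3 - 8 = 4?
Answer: 494209/2025 ≈ 244.05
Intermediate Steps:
m(g) = 36 (m(g) = 24 + 3*4 = 24 + 12 = 36)
Q(J, b) = 16 (Q(J, b) = 4*(0 + 4) = 4*4 = 16)
A(q, z) = -3 + q + z
N = -17/45 (N = (-3 + 5 + 1)/20 - 19/36 = 3*(1/20) - 19*1/36 = 3/20 - 19/36 = -17/45 ≈ -0.37778)
(Q(5, -2) + N)² = (16 - 17/45)² = (703/45)² = 494209/2025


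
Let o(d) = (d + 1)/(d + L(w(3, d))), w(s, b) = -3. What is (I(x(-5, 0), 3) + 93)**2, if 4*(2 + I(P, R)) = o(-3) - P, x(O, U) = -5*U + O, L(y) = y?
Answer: 76729/9 ≈ 8525.4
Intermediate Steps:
o(d) = (1 + d)/(-3 + d) (o(d) = (d + 1)/(d - 3) = (1 + d)/(-3 + d))
x(O, U) = O - 5*U
I(P, R) = -23/12 - P/4 (I(P, R) = -2 + ((1 - 3)/(-3 - 3) - P)/4 = -2 + (-2/(-6) - P)/4 = -2 + (-1/6*(-2) - P)/4 = -2 + (1/3 - P)/4 = -2 + (1/12 - P/4) = -23/12 - P/4)
(I(x(-5, 0), 3) + 93)**2 = ((-23/12 - (-5 - 5*0)/4) + 93)**2 = ((-23/12 - (-5 + 0)/4) + 93)**2 = ((-23/12 - 1/4*(-5)) + 93)**2 = ((-23/12 + 5/4) + 93)**2 = (-2/3 + 93)**2 = (277/3)**2 = 76729/9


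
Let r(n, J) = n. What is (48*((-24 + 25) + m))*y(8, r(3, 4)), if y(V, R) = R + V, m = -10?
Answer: -4752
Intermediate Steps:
(48*((-24 + 25) + m))*y(8, r(3, 4)) = (48*((-24 + 25) - 10))*(3 + 8) = (48*(1 - 10))*11 = (48*(-9))*11 = -432*11 = -4752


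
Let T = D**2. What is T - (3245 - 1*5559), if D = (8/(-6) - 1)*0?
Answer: 2314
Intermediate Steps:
D = 0 (D = (8*(-1/6) - 1)*0 = (-4/3 - 1)*0 = -7/3*0 = 0)
T = 0 (T = 0**2 = 0)
T - (3245 - 1*5559) = 0 - (3245 - 1*5559) = 0 - (3245 - 5559) = 0 - 1*(-2314) = 0 + 2314 = 2314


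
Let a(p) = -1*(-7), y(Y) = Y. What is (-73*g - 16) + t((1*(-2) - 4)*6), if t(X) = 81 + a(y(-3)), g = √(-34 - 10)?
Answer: 72 - 146*I*√11 ≈ 72.0 - 484.23*I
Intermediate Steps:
a(p) = 7
g = 2*I*√11 (g = √(-44) = 2*I*√11 ≈ 6.6332*I)
t(X) = 88 (t(X) = 81 + 7 = 88)
(-73*g - 16) + t((1*(-2) - 4)*6) = (-146*I*√11 - 16) + 88 = (-16 - 146*I*√11) + 88 = 72 - 146*I*√11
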